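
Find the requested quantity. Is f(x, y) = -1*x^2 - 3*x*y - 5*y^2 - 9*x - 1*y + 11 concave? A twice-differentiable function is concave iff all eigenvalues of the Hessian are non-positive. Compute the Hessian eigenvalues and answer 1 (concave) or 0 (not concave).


The Hessian of f(x,y) = -1*x^2 - 3*x*y - 5*y^2 - 9*x - 1*y + 11 is:
H = [[-2, -3], [-3, -10]]
Trace = -2 - 10 = -12
Determinant = -2*-10 - (-3)^2 = 11
Discriminant = (-12)^2 - 4*11 = 100.0
Eigenvalues: lambda_1 = -11.0, lambda_2 = -1.0
The function is concave.

1


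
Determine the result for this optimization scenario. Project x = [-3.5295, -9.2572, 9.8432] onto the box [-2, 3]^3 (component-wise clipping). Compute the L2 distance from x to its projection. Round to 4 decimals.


Project each component onto [-2, 3].
clip(-3.5295) = -2.0, clip(-9.2572) = -2.0, clip(9.8432) = 3.0
Projection = [-2.0, -2.0, 3.0]
Squared diffs: [2.3394, 52.667, 46.8294]
Distance = sqrt(101.8358) = 10.0914


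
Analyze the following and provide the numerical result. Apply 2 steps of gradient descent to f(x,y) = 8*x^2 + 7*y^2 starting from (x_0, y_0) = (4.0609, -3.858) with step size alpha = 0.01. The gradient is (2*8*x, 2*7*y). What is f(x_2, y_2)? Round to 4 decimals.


Gradient descent on f(x,y) = 8*x^2 + 7*y^2.
Starting point: (4.0609, -3.858), alpha = 0.01
Step 1: grad_x = 2*8*4.0609 = 64.9744, grad_y = 2*7*-3.858 = -54.012
  x_1 = 4.0609 - 0.01*64.9744 = 3.4112
  y_1 = -3.858 - 0.01*-54.012 = -3.3179
Step 2: grad_x = 2*8*3.4112 = 54.5785, grad_y = 2*7*-3.3179 = -46.4503
  x_2 = 3.4112 - 0.01*54.5785 = 2.8654
  y_2 = -3.3179 - 0.01*-46.4503 = -2.8534
f(2.8654, -2.8534) = 8*2.8654^2 + 7*(-2.8534)^2 = 122.6751


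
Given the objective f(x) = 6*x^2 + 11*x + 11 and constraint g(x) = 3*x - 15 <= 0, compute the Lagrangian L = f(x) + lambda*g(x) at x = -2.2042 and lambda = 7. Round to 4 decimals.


Step 1: Evaluate f(x).
f(-2.2042) = 6*(-2.2042)^2 + 11*(-2.2042) + 11 = 15.9048
Step 2: Evaluate g(x).
g(-2.2042) = 3*-2.2042 - 15 = -21.6126
Step 3: Compute Lagrangian.
L = 15.9048 + 7*-21.6126 = -135.3834


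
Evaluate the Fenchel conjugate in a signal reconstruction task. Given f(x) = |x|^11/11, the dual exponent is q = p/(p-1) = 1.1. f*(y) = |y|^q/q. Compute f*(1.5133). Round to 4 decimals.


The conjugate exponent q satisfies 1/p + 1/q = 1.
p = 11, so q = 11/(11 - 1) = 1.1
|y|^q = 1.5133^1.1 = 1.5773
f*(1.5133) = 1.5773 / 1.1 = 1.4339


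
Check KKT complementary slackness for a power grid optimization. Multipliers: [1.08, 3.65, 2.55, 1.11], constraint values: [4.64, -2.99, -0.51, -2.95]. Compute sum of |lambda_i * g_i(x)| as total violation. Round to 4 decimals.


KKT complementary slackness check:
lambda_1 * g_1 = 1.08 * 4.64 = 5.0112
lambda_2 * g_2 = 3.65 * -2.99 = -10.9135
lambda_3 * g_3 = 2.55 * -0.51 = -1.3005
lambda_4 * g_4 = 1.11 * -2.95 = -3.2745
Total violation = 5.0112 + 10.9135 + 1.3005 + 3.2745 = 20.4997


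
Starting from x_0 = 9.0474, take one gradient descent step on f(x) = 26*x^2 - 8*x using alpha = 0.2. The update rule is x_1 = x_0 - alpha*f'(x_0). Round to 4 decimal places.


We compute the gradient at x_0 and apply the update.
f'(x) = 52*x - 8
f'(9.0474) = 52*9.0474 - 8 = 462.4648
x_1 = 9.0474 - 0.2*462.4648 = -83.4456


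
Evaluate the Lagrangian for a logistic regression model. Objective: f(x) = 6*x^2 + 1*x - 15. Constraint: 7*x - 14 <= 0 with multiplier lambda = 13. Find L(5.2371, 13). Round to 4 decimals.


Step 1: Evaluate f(x).
f(5.2371) = 6*5.2371^2 + 1*5.2371 - 15 = 154.8004
Step 2: Evaluate g(x).
g(5.2371) = 7*5.2371 - 14 = 22.6597
Step 3: Compute Lagrangian.
L = 154.8004 + 13*22.6597 = 449.3765


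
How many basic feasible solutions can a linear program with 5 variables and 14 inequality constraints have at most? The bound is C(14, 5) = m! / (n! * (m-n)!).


Each vertex corresponds to some choice of n active constraints out of m, so the number of vertices is at most C(m, n) = m! / (n!(m-n)!).
m = 14, n = 5
Numerator: 14 * 13 * 12 * 11 * 10
Denominator: 5! = 120
C(14, 5) = 2002


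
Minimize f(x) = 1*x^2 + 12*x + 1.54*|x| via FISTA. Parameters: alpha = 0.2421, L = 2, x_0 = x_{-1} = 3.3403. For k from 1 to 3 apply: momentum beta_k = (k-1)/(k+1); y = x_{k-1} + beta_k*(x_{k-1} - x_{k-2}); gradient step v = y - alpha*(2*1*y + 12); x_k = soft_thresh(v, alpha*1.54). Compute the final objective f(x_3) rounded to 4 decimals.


FISTA on f(x) = 1*x^2 + 12*x + 1.54*|x|
L = 2, alpha = 0.2421
Iteration 1: beta = 0.0, y = 3.3403 + 0.0*(3.3403 - 3.3403) = 3.3403
  grad(y) = 18.6806, v = y - alpha*grad = -1.1823
  prox(v) = soft_thresh(-1.1823, 0.3728) = -0.8094
Iteration 2: beta = 0.3333, y = -0.8094 + 0.3333*(-0.8094 - 3.3403) = -2.1927
  grad(y) = 7.6146, v = y - alpha*grad = -4.0362
  prox(v) = soft_thresh(-4.0362, 0.3728) = -3.6634
Iteration 3: beta = 0.5, y = -3.6634 + 0.5*(-3.6634 + 0.8094) = -5.0903
  grad(y) = 1.8194, v = y - alpha*grad = -5.5308
  prox(v) = soft_thresh(-5.5308, 0.3728) = -5.1579
f(x_3) = 1*(-5.1579)^2 + 12*(-5.1579) + 1.54*|-5.1579| = -27.3477


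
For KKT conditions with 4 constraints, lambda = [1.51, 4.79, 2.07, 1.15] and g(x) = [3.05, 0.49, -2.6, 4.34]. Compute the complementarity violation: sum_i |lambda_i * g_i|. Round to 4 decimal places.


KKT complementary slackness check:
lambda_1 * g_1 = 1.51 * 3.05 = 4.6055
lambda_2 * g_2 = 4.79 * 0.49 = 2.3471
lambda_3 * g_3 = 2.07 * -2.6 = -5.382
lambda_4 * g_4 = 1.15 * 4.34 = 4.991
Total violation = 4.6055 + 2.3471 + 5.382 + 4.991 = 17.3256


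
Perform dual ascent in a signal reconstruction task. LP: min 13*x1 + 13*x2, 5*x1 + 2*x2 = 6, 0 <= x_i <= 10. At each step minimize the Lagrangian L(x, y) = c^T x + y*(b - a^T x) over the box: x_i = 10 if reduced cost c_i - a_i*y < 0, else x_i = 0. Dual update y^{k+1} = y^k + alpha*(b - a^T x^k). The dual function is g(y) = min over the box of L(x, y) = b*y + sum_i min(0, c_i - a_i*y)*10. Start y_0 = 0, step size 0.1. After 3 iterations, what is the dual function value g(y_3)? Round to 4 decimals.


Dual ascent for LP: min 13*x1 + 13*x2, 5*x1 + 2*x2 = 6, 0 <= x_i <= 10
Step 1: y^k = 0.0, reduced costs: (13.0, 13.0)
  x^k = (0.0, 0.0), subgradient = b - a^T x = 6.0
  y^{k+1} = 0.0 + 0.1*6.0 = 0.6
Step 2: y^k = 0.6, reduced costs: (10.0, 11.8)
  x^k = (0.0, 0.0), subgradient = b - a^T x = 6.0
  y^{k+1} = 0.6 + 0.1*6.0 = 1.2
Step 3: y^k = 1.2, reduced costs: (7.0, 10.6)
  x^k = (0.0, 0.0), subgradient = b - a^T x = 6.0
  y^{k+1} = 1.2 + 0.1*6.0 = 1.8
Dual objective at y_3 = 1.8: reduced costs (4.0, 9.4), box minimizer x = (0.0, 0.0)
g(y_3) = b*y + (c1 - a1*y)*x1 + (c2 - a2*y)*x2 = 6*1.8 + 4.0*0.0 + 9.4*0.0 = 10.8 + 0.0 + 0.0 = 10.8


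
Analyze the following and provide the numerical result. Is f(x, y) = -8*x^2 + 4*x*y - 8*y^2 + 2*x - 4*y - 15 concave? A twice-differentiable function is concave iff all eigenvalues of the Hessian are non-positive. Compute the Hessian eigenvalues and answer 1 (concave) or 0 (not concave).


The Hessian of f(x,y) = -8*x^2 + 4*x*y - 8*y^2 + 2*x - 4*y - 15 is:
H = [[-16, 4], [4, -16]]
Trace = -16 - 16 = -32
Determinant = -16*-16 - (4)^2 = 240
Discriminant = (-32)^2 - 4*240 = 64.0
Eigenvalues: lambda_1 = -20.0, lambda_2 = -12.0
The function is concave.

1


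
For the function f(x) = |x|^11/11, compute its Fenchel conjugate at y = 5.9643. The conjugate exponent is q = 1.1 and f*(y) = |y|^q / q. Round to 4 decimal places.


The conjugate exponent q satisfies 1/p + 1/q = 1.
p = 11, so q = 11/(11 - 1) = 1.1
|y|^q = 5.9643^1.1 = 7.1304
f*(5.9643) = 7.1304 / 1.1 = 6.4822


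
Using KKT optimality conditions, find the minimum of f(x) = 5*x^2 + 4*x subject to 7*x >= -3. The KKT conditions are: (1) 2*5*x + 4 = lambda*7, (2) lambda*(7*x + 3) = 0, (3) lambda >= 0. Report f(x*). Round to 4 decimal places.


Step 1: Try lambda = 0 (constraint inactive).
Stationarity: 2*5*x + 4 = 0
x* = -4/(2*5) = -0.4
Check constraint: 7*-0.4 = -2.8 >= -3 -- satisfied.
Step 2: Compute optimal value.
f(x*) = 5*(-0.4)^2 + 4*(-0.4) = -0.8


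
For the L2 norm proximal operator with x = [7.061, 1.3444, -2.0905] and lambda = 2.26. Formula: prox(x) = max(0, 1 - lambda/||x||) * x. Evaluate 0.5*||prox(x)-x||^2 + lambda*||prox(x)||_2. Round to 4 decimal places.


Step 1: Compute ||x||.
||x|| = 7.4857
Step 2: Compute scaling factor.
scale = max(0, 1 - 2.26/7.4857) = 0.6981
Step 3: prox(x) = [4.9292, 0.9385, -1.4594]
||prox(x)|| = 5.2257
Step 4: Proximal objective.
0.5*||prox-x||^2 = 2.5538
lambda*||prox|| = 11.8101
Total = 14.3638


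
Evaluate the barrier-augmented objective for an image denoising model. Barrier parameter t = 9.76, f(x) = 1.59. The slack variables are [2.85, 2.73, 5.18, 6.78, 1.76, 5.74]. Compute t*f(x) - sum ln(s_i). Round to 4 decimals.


Step 1: Compute log-barrier.
ln values: [1.0473, 1.0043, 1.6448, 1.914, 0.5653, 1.7475]
phi = -(1.0473 + 1.0043 + 1.6448 + 1.914 + 0.5653 + 1.7475) = -7.9232
Step 2: Compute augmented objective.
t*f(x) = 9.76*1.59 = 15.5184
Total = 15.5184 - 7.9232 = 7.5952


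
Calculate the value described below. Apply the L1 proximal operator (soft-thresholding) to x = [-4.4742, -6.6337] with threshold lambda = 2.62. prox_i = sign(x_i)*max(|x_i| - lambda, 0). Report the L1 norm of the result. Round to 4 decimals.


Soft-thresholding with lambda = 2.62:
prox(-4.4742) = sign(-4.4742)*max(|-4.4742| - 2.62, 0) = -1.8542
prox(-6.6337) = sign(-6.6337)*max(|-6.6337| - 2.62, 0) = -4.0137
prox(x) = [-1.8542, -4.0137]
||prox(x)||_1 = 1.8542 + 4.0137 = 5.8679


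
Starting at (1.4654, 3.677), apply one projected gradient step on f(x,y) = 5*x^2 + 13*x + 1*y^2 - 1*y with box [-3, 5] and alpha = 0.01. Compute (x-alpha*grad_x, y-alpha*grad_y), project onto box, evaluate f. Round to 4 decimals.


Step 1: Compute gradient at (1.4654, 3.677).
grad_x = 2*5*1.4654 + 13 = 27.654
grad_y = 2*1*3.677 - 1 = 6.354
Step 2: Gradient step.
x_raw = 1.4654 - 0.01*27.654 = 1.1889
y_raw = 3.677 - 0.01*6.354 = 3.6135
Step 3: Project onto [-3, 5].
x_proj = clip(1.1889) = 1.1889
y_proj = clip(3.6135) = 3.6135
Step 4: Evaluate f.
f(1.1889, 3.6135) = 31.9658


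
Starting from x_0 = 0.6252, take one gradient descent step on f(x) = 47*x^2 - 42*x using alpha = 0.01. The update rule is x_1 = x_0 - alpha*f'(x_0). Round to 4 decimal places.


We compute the gradient at x_0 and apply the update.
f'(x) = 94*x - 42
f'(0.6252) = 94*0.6252 - 42 = 16.7688
x_1 = 0.6252 - 0.01*16.7688 = 0.4575


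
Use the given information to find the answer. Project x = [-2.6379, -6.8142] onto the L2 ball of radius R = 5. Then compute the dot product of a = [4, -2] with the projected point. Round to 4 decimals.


Step 1: Compute ||x|| (intermediates to 6 decimals).
||x|| = sqrt((-2.6379)^2 + (-6.8142)^2) = 7.306972
Step 2: Project.
Since ||x|| > R, scale = R/||x|| = 5/7.306972 = 0.684278, proj(x) = scale * x
proj(x) = [-1.805057, -4.662807]
Step 3: Dot product.
a^T * proj(x) = 4*(-1.805057) - 2*(-4.662807) = 2.1054


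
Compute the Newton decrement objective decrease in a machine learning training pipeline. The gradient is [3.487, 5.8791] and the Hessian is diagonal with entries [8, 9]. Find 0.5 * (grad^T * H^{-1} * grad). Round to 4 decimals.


Step 1: H is diagonal, so H^(-1) * g = [0.4359, 0.6532].
Step 2: g^T H^(-1) g = sum_i g_i^2 / H_ii
  = (3.487)^2/8 + (5.8791)^2/9
  = 1.5199 + 3.8404 = 5.3603
Step 3: Objective decrease = 0.5 * g^T H^(-1) g = 2.6802


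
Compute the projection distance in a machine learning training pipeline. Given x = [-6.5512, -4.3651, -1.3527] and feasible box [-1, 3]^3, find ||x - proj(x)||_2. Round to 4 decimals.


Project each component onto [-1, 3].
clip(-6.5512) = -1.0, clip(-4.3651) = -1.0, clip(-1.3527) = -1.0
Projection = [-1.0, -1.0, -1.0]
Squared diffs: [30.8158, 11.3239, 0.1244]
Distance = sqrt(42.2641) = 6.5011


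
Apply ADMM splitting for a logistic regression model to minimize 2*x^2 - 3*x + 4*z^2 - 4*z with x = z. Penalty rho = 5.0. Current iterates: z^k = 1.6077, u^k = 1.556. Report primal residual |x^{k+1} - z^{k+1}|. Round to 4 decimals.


ADMM iteration with rho = 5.0, z^k = 1.6077, u^k = 1.556
Step 1: x-update.
Minimize 2*x^2 - 3*x + (5.0/2)*(x - 1.6077 + 1.556)^2
FOC: (2*2 + 5.0)*x = 3 + 5.0*(1.6077 - 1.556)
x^{k+1} = 0.3621
Step 2: z-update.
Minimize 4*z^2 - 4*z + (5.0/2)*(0.3621 - z + 1.556)^2
FOC: (2*4 + 5.0)*z = 4 + 5.0*(0.3621 + 1.556)
z^{k+1} = 1.0454
Step 3: u-update.
u^{k+1} = 1.556 + 0.3621 - 1.0454 = 0.8726
Step 4: Primal residual = |0.3621 - 1.0454| = 0.6834


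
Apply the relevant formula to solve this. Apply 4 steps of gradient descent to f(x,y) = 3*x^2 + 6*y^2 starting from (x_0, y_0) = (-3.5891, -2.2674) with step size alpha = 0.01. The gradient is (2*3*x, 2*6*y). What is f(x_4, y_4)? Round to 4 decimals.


Gradient descent on f(x,y) = 3*x^2 + 6*y^2.
Starting point: (-3.5891, -2.2674), alpha = 0.01
Step 1: grad_x = 2*3*-3.5891 = -21.5346, grad_y = 2*6*-2.2674 = -27.2088
  x_1 = -3.5891 - 0.01*-21.5346 = -3.3738
  y_1 = -2.2674 - 0.01*-27.2088 = -1.9953
Step 2: grad_x = 2*3*-3.3738 = -20.2425, grad_y = 2*6*-1.9953 = -23.9437
  x_2 = -3.3738 - 0.01*-20.2425 = -3.1713
  y_2 = -1.9953 - 0.01*-23.9437 = -1.7559
Step 3: grad_x = 2*3*-3.1713 = -19.028, grad_y = 2*6*-1.7559 = -21.0705
  x_3 = -3.1713 - 0.01*-19.028 = -2.981
  y_3 = -1.7559 - 0.01*-21.0705 = -1.5452
Step 4: grad_x = 2*3*-2.981 = -17.8863, grad_y = 2*6*-1.5452 = -18.542
  x_4 = -2.981 - 0.01*-17.8863 = -2.8022
  y_4 = -1.5452 - 0.01*-18.542 = -1.3597
f(-2.8022, -1.3597) = 3*(-2.8022)^2 + 6*(-1.3597)^2 = 34.6502


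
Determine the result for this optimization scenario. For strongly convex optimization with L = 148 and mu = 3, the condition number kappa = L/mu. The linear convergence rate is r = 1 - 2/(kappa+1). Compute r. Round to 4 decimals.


Step 1: Compute the condition number.
kappa = L/mu = 148/3 = 49.3333
Step 2: Compute the convergence rate.
r = 1 - 2/(kappa + 1) = 1 - 2*mu/(L + mu) = (L - mu)/(L + mu) = 145/151 = 0.9603


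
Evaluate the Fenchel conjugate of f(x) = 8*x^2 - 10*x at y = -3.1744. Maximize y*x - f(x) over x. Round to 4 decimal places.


f*(y) = sup_x {y*x - a*x^2 - b*x} = sup_x {(y-b)*x - a*x^2}
FOC: (y - b) - 2a*x = 0 => x* = (y - b)/(2a)
x* = (-3.1744 + 10)/(2*8) = 0.4266
f*(-3.1744) = (y-b)^2/(4a) = (-3.1744 + 10)^2/(4*8)
= 46.5888/32 = 1.4559


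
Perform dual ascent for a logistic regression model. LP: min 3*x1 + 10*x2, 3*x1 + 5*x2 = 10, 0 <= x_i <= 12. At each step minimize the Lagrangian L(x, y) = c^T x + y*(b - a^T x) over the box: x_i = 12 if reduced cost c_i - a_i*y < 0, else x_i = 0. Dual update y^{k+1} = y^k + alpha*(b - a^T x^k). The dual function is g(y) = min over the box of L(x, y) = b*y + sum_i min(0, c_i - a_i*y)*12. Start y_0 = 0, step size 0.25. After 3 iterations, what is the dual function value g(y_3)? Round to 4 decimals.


Dual ascent for LP: min 3*x1 + 10*x2, 3*x1 + 5*x2 = 10, 0 <= x_i <= 12
Step 1: y^k = 0.0, reduced costs: (3.0, 10.0)
  x^k = (0.0, 0.0), subgradient = b - a^T x = 10.0
  y^{k+1} = 0.0 + 0.25*10.0 = 2.5
Step 2: y^k = 2.5, reduced costs: (-4.5, -2.5)
  x^k = (12.0, 12.0), subgradient = b - a^T x = -86.0
  y^{k+1} = 2.5 + 0.25*-86.0 = -19.0
Step 3: y^k = -19.0, reduced costs: (60.0, 105.0)
  x^k = (0.0, 0.0), subgradient = b - a^T x = 10.0
  y^{k+1} = -19.0 + 0.25*10.0 = -16.5
Dual objective at y_3 = -16.5: reduced costs (52.5, 92.5), box minimizer x = (0.0, 0.0)
g(y_3) = b*y + (c1 - a1*y)*x1 + (c2 - a2*y)*x2 = 10*(-16.5) + 52.5*0.0 + 92.5*0.0 = -165.0 + 0.0 + 0.0 = -165.0


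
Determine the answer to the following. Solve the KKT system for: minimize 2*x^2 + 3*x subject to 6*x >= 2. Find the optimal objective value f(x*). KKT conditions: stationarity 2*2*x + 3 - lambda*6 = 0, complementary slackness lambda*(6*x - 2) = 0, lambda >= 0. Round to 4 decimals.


Step 1: Try lambda = 0 (constraint inactive).
x_unc = -3/(2*2) = -0.75
Check: 6*-0.75 = -4.5 < 2 -- violated!
Step 2: Constraint must be active: 6*x = 2
x* = 2/6 = 1/3 = 0.3333 (rounded; the exact value 1/3 is used below)
lambda = (2*2*(1/3) + 3)/6 = 0.7222
Step 3: Compute optimal value.
f(x*) = 2*(1/3)^2 + 3*(1/3) = 1.2222


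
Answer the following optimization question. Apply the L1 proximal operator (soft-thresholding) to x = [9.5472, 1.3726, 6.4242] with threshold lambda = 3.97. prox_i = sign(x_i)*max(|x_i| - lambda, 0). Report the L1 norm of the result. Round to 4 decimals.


Soft-thresholding with lambda = 3.97:
prox(9.5472) = sign(9.5472)*max(|9.5472| - 3.97, 0) = 5.5772
prox(1.3726) = sign(1.3726)*max(|1.3726| - 3.97, 0) = 0.0
prox(6.4242) = sign(6.4242)*max(|6.4242| - 3.97, 0) = 2.4542
prox(x) = [5.5772, 0.0, 2.4542]
||prox(x)||_1 = 5.5772 + 0.0 + 2.4542 = 8.0314


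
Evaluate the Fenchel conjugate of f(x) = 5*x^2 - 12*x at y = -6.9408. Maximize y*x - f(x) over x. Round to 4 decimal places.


f*(y) = sup_x {y*x - a*x^2 - b*x} = sup_x {(y-b)*x - a*x^2}
FOC: (y - b) - 2a*x = 0 => x* = (y - b)/(2a)
x* = (-6.9408 + 12)/(2*5) = 0.5059
f*(-6.9408) = (y-b)^2/(4a) = (-6.9408 + 12)^2/(4*5)
= 25.5955/20 = 1.2798


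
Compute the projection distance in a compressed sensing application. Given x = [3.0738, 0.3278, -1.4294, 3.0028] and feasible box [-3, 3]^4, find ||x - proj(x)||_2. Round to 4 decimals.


Project each component onto [-3, 3].
clip(3.0738) = 3.0, clip(0.3278) = 0.3278, clip(-1.4294) = -1.4294, clip(3.0028) = 3.0
Projection = [3.0, 0.3278, -1.4294, 3.0]
Squared diffs: [0.0054, 0.0, 0.0, 0.0]
Distance = sqrt(0.0054) = 0.0739


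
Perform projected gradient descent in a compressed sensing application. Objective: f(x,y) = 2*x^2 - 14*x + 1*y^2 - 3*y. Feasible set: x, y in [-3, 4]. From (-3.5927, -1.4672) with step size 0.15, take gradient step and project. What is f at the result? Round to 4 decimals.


Step 1: Compute gradient at (-3.5927, -1.4672).
grad_x = 2*2*-3.5927 - 14 = -28.3708
grad_y = 2*1*-1.4672 - 3 = -5.9344
Step 2: Gradient step.
x_raw = -3.5927 - 0.15*-28.3708 = 0.6629
y_raw = -1.4672 - 0.15*-5.9344 = -0.577
Step 3: Project onto [-3, 4].
x_proj = clip(0.6629) = 0.6629
y_proj = clip(-0.577) = -0.577
Step 4: Evaluate f.
f(0.6629, -0.577) = -6.3379


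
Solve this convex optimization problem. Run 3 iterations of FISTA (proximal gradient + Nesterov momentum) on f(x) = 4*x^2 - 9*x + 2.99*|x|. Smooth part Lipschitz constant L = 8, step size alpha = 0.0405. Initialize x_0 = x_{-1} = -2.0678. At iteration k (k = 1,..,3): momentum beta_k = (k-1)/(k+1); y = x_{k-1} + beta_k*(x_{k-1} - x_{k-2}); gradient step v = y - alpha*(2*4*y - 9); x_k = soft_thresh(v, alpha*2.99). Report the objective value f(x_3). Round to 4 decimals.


FISTA on f(x) = 4*x^2 - 9*x + 2.99*|x|
L = 8, alpha = 0.0405
Iteration 1: beta = 0.0, y = -2.0678 + 0.0*(-2.0678 + 2.0678) = -2.0678
  grad(y) = -25.5424, v = y - alpha*grad = -1.0333
  prox(v) = soft_thresh(-1.0333, 0.1211) = -0.9122
Iteration 2: beta = 0.3333, y = -0.9122 + 0.3333*(-0.9122 + 2.0678) = -0.5271
  grad(y) = -13.2164, v = y - alpha*grad = 0.0082
  prox(v) = soft_thresh(0.0082, 0.1211) = 0.0
Iteration 3: beta = 0.5, y = 0.0 + 0.5*(0.0 + 0.9122) = 0.4561
  grad(y) = -5.351, v = y - alpha*grad = 0.6728
  prox(v) = soft_thresh(0.6728, 0.1211) = 0.5517
f(x_3) = 4*0.5517^2 - 9*0.5517 + 2.99*|0.5517| = -2.0983


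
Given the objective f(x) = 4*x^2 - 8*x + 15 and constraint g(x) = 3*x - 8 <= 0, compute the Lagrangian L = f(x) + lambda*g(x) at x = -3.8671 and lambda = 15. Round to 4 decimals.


Step 1: Evaluate f(x).
f(-3.8671) = 4*(-3.8671)^2 - 8*(-3.8671) + 15 = 105.7546
Step 2: Evaluate g(x).
g(-3.8671) = 3*-3.8671 - 8 = -19.6013
Step 3: Compute Lagrangian.
L = 105.7546 + 15*-19.6013 = -188.2649


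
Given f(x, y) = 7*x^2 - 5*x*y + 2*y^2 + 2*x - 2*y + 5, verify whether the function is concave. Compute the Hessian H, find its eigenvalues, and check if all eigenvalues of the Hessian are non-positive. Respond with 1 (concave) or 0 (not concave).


The Hessian of f(x,y) = 7*x^2 - 5*x*y + 2*y^2 + 2*x - 2*y + 5 is:
H = [[14, -5], [-5, 4]]
Trace = 14 + 4 = 18
Determinant = 14*4 - (-5)^2 = 31
Discriminant = (18)^2 - 4*31 = 200.0
Eigenvalues: lambda_1 = 1.9289, lambda_2 = 16.0711
The function is not concave.

0


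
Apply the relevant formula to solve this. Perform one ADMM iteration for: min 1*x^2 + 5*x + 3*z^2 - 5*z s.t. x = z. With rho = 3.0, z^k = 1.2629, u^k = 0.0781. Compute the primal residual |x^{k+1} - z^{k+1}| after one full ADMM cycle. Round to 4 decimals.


ADMM iteration with rho = 3.0, z^k = 1.2629, u^k = 0.0781
Step 1: x-update.
Minimize 1*x^2 + 5*x + (3.0/2)*(x - 1.2629 + 0.0781)^2
FOC: (2*1 + 3.0)*x = -5 + 3.0*(1.2629 - 0.0781)
x^{k+1} = -0.2891
Step 2: z-update.
Minimize 3*z^2 - 5*z + (3.0/2)*(-0.2891 - z + 0.0781)^2
FOC: (2*3 + 3.0)*z = 5 + 3.0*(-0.2891 + 0.0781)
z^{k+1} = 0.4852
Step 3: u-update.
u^{k+1} = 0.0781 - 0.2891 - 0.4852 = -0.6962
Step 4: Primal residual = |-0.2891 - 0.4852| = 0.7743


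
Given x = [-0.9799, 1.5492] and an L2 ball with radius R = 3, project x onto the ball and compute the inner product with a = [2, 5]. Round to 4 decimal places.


Step 1: Compute ||x|| (intermediates to 6 decimals).
||x|| = sqrt((-0.9799)^2 + 1.5492^2) = 1.833092
Step 2: Project.
Since ||x|| <= R, proj = x (no scaling needed).
proj(x) = [-0.9799, 1.5492]
Step 3: Dot product.
a^T * proj(x) = 2*(-0.9799) + 5*1.5492 = 5.7862


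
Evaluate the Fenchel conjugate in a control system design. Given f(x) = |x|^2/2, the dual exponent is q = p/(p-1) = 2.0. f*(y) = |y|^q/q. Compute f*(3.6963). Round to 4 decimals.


The conjugate exponent q satisfies 1/p + 1/q = 1.
p = 2, so q = 2/(2 - 1) = 2.0
|y|^q = 3.6963^2.0 = 13.6626
f*(3.6963) = 13.6626 / 2.0 = 6.8313


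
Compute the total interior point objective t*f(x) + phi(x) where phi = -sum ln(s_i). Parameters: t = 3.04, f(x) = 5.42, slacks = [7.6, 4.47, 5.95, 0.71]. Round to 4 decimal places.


Step 1: Compute log-barrier.
ln values: [2.0281, 1.4974, 1.7834, -0.3425]
phi = -(2.0281 + 1.4974 + 1.7834 - 0.3425) = -4.9664
Step 2: Compute augmented objective.
t*f(x) = 3.04*5.42 = 16.4768
Total = 16.4768 - 4.9664 = 11.5104


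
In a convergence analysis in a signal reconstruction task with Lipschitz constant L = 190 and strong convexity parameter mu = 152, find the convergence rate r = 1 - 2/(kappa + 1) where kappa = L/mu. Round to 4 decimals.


Step 1: Compute the condition number.
kappa = L/mu = 190/152 = 1.25
Step 2: Compute the convergence rate.
r = 1 - 2/(kappa + 1) = 1 - 2*mu/(L + mu) = (L - mu)/(L + mu) = 38/342 = 0.1111


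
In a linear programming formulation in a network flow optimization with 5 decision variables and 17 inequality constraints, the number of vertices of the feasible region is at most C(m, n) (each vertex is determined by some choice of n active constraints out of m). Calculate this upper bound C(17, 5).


Each vertex corresponds to some choice of n active constraints out of m, so the number of vertices is at most C(m, n) = m! / (n!(m-n)!).
m = 17, n = 5
Numerator: 17 * 16 * 15 * 14 * 13
Denominator: 5! = 120
C(17, 5) = 6188


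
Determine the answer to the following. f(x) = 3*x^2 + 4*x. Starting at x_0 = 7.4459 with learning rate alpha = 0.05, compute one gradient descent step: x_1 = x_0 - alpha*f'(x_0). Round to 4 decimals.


We compute the gradient at x_0 and apply the update.
f'(x) = 6*x + 4
f'(7.4459) = 6*7.4459 + 4 = 48.6754
x_1 = 7.4459 - 0.05*48.6754 = 5.0121


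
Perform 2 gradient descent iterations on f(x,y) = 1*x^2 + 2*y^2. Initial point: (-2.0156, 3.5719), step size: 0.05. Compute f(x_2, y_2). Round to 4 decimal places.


Gradient descent on f(x,y) = 1*x^2 + 2*y^2.
Starting point: (-2.0156, 3.5719), alpha = 0.05
Step 1: grad_x = 2*1*-2.0156 = -4.0312, grad_y = 2*2*3.5719 = 14.2876
  x_1 = -2.0156 - 0.05*-4.0312 = -1.814
  y_1 = 3.5719 - 0.05*14.2876 = 2.8575
Step 2: grad_x = 2*1*-1.814 = -3.6281, grad_y = 2*2*2.8575 = 11.4301
  x_2 = -1.814 - 0.05*-3.6281 = -1.6326
  y_2 = 2.8575 - 0.05*11.4301 = 2.286
f(-1.6326, 2.286) = 1*(-1.6326)^2 + 2*2.286^2 = 13.1172


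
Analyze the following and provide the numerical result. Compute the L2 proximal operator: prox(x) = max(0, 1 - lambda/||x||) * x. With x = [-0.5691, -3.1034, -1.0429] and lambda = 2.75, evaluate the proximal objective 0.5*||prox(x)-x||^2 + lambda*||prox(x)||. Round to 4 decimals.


Step 1: Compute ||x||.
||x|| = 3.323
Step 2: Compute scaling factor.
scale = max(0, 1 - 2.75/3.323) = 0.1724
Step 3: prox(x) = [-0.0981, -0.5352, -0.1798]
||prox(x)|| = 0.573
Step 4: Proximal objective.
0.5*||prox-x||^2 = 3.7813
lambda*||prox|| = 1.5758
Total = 5.3571


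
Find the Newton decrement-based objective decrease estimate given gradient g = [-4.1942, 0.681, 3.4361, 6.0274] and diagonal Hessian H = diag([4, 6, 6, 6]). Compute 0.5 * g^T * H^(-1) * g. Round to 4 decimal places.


Step 1: H is diagonal, so H^(-1) * g = [-1.0486, 0.1135, 0.5727, 1.0046].
Step 2: g^T H^(-1) g = sum_i g_i^2 / H_ii
  = (-4.1942)^2/4 + (0.681)^2/6 + (3.4361)^2/6 + (6.0274)^2/6
  = 4.3978 + 0.0773 + 1.9678 + 6.0549 = 12.4978
Step 3: Objective decrease = 0.5 * g^T H^(-1) g = 6.2489


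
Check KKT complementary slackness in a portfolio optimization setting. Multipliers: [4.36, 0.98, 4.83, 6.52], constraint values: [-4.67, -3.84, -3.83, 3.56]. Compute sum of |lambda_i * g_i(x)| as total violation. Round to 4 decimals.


KKT complementary slackness check:
lambda_1 * g_1 = 4.36 * -4.67 = -20.3612
lambda_2 * g_2 = 0.98 * -3.84 = -3.7632
lambda_3 * g_3 = 4.83 * -3.83 = -18.4989
lambda_4 * g_4 = 6.52 * 3.56 = 23.2112
Total violation = 20.3612 + 3.7632 + 18.4989 + 23.2112 = 65.8345


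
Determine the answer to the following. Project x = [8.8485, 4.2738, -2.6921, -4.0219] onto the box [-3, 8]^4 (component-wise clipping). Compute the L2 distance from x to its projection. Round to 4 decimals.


Project each component onto [-3, 8].
clip(8.8485) = 8.0, clip(4.2738) = 4.2738, clip(-2.6921) = -2.6921, clip(-4.0219) = -3.0
Projection = [8.0, 4.2738, -2.6921, -3.0]
Squared diffs: [0.72, 0.0, 0.0, 1.0443]
Distance = sqrt(1.7643) = 1.3282


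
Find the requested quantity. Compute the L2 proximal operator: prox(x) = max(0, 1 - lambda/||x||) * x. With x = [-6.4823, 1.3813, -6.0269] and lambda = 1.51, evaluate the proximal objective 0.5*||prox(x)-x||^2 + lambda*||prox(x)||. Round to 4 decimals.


Step 1: Compute ||x||.
||x|| = 8.9583
Step 2: Compute scaling factor.
scale = max(0, 1 - 1.51/8.9583) = 0.8314
Step 3: prox(x) = [-5.3897, 1.1485, -5.011]
||prox(x)|| = 7.4483
Step 4: Proximal objective.
0.5*||prox-x||^2 = 1.1401
lambda*||prox|| = 11.2469
Total = 12.387


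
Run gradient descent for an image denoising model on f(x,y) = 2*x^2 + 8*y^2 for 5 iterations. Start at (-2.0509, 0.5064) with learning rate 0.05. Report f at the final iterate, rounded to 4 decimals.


Gradient descent on f(x,y) = 2*x^2 + 8*y^2.
Starting point: (-2.0509, 0.5064), alpha = 0.05
Step 1: grad_x = 2*2*-2.0509 = -8.2036, grad_y = 2*8*0.5064 = 8.1024
  x_1 = -2.0509 - 0.05*-8.2036 = -1.6407
  y_1 = 0.5064 - 0.05*8.1024 = 0.1013
Step 2: grad_x = 2*2*-1.6407 = -6.5629, grad_y = 2*8*0.1013 = 1.6205
  x_2 = -1.6407 - 0.05*-6.5629 = -1.3126
  y_2 = 0.1013 - 0.05*1.6205 = 0.0203
Step 3: grad_x = 2*2*-1.3126 = -5.2503, grad_y = 2*8*0.0203 = 0.3241
  x_3 = -1.3126 - 0.05*-5.2503 = -1.0501
  y_3 = 0.0203 - 0.05*0.3241 = 0.0041
Step 4: grad_x = 2*2*-1.0501 = -4.2002, grad_y = 2*8*0.0041 = 0.0648
  x_4 = -1.0501 - 0.05*-4.2002 = -0.84
  y_4 = 0.0041 - 0.05*0.0648 = 0.0008
Step 5: grad_x = 2*2*-0.84 = -3.3602, grad_y = 2*8*0.0008 = 0.013
  x_5 = -0.84 - 0.05*-3.3602 = -0.672
  y_5 = 0.0008 - 0.05*0.013 = 0.0002
f(-0.672, 0.0002) = 2*(-0.672)^2 + 8*0.0002^2 = 0.9033


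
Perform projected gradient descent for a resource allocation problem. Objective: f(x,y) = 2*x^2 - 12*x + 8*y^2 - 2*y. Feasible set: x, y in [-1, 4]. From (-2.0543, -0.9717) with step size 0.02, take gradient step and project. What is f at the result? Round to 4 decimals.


Step 1: Compute gradient at (-2.0543, -0.9717).
grad_x = 2*2*-2.0543 - 12 = -20.2172
grad_y = 2*8*-0.9717 - 2 = -17.5472
Step 2: Gradient step.
x_raw = -2.0543 - 0.02*-20.2172 = -1.65
y_raw = -0.9717 - 0.02*-17.5472 = -0.6208
Step 3: Project onto [-1, 4].
x_proj = clip(-1.65) = -1.0
y_proj = clip(-0.6208) = -0.6208
Step 4: Evaluate f.
f(-1.0, -0.6208) = 18.3242


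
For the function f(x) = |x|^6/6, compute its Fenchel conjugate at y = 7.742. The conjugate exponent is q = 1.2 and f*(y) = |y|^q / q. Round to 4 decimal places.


The conjugate exponent q satisfies 1/p + 1/q = 1.
p = 6, so q = 6/(6 - 1) = 1.2
|y|^q = 7.742^1.2 = 11.658
f*(7.742) = 11.658 / 1.2 = 9.715


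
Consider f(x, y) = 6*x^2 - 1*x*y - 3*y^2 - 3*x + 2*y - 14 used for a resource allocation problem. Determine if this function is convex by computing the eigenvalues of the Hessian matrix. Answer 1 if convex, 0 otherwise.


The Hessian of f(x,y) = 6*x^2 - 1*x*y - 3*y^2 - 3*x + 2*y - 14 is:
H = [[12, -1], [-1, -6]]
Trace = 12 - 6 = 6
Determinant = 12*-6 - (-1)^2 = -73
Discriminant = (6)^2 - 4*-73 = 328.0
Eigenvalues: lambda_1 = -6.0554, lambda_2 = 12.0554
The function is not convex.

0


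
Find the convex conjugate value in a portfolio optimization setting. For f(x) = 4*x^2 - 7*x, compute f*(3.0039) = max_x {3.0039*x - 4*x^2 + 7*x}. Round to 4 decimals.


f*(y) = sup_x {y*x - a*x^2 - b*x} = sup_x {(y-b)*x - a*x^2}
FOC: (y - b) - 2a*x = 0 => x* = (y - b)/(2a)
x* = (3.0039 + 7)/(2*4) = 1.2505
f*(3.0039) = (y-b)^2/(4a) = (3.0039 + 7)^2/(4*4)
= 100.078/16 = 6.2549


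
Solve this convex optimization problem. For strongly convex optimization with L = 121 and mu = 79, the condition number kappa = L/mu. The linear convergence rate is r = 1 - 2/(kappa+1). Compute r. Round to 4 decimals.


Step 1: Compute the condition number.
kappa = L/mu = 121/79 = 1.5316
Step 2: Compute the convergence rate.
r = 1 - 2/(kappa + 1) = 1 - 2*mu/(L + mu) = (L - mu)/(L + mu) = 42/200 = 0.21


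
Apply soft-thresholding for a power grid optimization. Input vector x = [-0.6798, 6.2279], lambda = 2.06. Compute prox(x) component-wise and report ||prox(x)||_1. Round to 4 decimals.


Soft-thresholding with lambda = 2.06:
prox(-0.6798) = sign(-0.6798)*max(|-0.6798| - 2.06, 0) = 0.0
prox(6.2279) = sign(6.2279)*max(|6.2279| - 2.06, 0) = 4.1679
prox(x) = [0.0, 4.1679]
||prox(x)||_1 = 0.0 + 4.1679 = 4.1679


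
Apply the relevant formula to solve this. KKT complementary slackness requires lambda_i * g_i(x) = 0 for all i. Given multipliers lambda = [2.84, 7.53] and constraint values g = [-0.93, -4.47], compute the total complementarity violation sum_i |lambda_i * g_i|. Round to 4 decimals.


KKT complementary slackness check:
lambda_1 * g_1 = 2.84 * -0.93 = -2.6412
lambda_2 * g_2 = 7.53 * -4.47 = -33.6591
Total violation = 2.6412 + 33.6591 = 36.3003


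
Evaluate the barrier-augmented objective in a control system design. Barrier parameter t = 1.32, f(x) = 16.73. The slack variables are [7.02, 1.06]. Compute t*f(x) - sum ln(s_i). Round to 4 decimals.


Step 1: Compute log-barrier.
ln values: [1.9488, 0.0583]
phi = -(1.9488 + 0.0583) = -2.007
Step 2: Compute augmented objective.
t*f(x) = 1.32*16.73 = 22.0836
Total = 22.0836 - 2.007 = 20.0766


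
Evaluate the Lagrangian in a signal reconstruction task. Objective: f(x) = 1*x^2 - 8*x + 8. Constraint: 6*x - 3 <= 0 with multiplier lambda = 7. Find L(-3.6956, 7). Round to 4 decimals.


Step 1: Evaluate f(x).
f(-3.6956) = 1*(-3.6956)^2 - 8*(-3.6956) + 8 = 51.2223
Step 2: Evaluate g(x).
g(-3.6956) = 6*-3.6956 - 3 = -25.1736
Step 3: Compute Lagrangian.
L = 51.2223 + 7*-25.1736 = -124.9929


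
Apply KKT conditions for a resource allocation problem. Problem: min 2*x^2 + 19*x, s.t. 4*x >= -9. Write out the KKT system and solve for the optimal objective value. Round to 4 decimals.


Step 1: Try lambda = 0 (constraint inactive).
x_unc = -19/(2*2) = -4.75
Check: 4*-4.75 = -19.0 < -9 -- violated!
Step 2: Constraint must be active: 4*x = -9
x* = -9/4 = -2.25
lambda = (2*2*(-2.25) + 19)/4 = 2.5
Step 3: Compute optimal value.
f(x*) = 2*(-2.25)^2 + 19*(-2.25) = -32.625


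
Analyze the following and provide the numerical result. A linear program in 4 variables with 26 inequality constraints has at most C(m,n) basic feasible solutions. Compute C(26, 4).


Each vertex corresponds to some choice of n active constraints out of m, so the number of vertices is at most C(m, n) = m! / (n!(m-n)!).
m = 26, n = 4
Numerator: 26 * 25 * 24 * 23
Denominator: 4! = 24
C(26, 4) = 14950


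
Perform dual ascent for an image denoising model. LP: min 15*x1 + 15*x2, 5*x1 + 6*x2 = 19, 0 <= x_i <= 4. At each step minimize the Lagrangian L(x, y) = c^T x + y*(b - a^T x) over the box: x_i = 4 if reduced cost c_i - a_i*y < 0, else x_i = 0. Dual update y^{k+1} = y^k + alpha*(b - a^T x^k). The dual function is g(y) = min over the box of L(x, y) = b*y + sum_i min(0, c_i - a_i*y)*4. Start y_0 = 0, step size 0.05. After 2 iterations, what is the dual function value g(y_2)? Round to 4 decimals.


Dual ascent for LP: min 15*x1 + 15*x2, 5*x1 + 6*x2 = 19, 0 <= x_i <= 4
Step 1: y^k = 0.0, reduced costs: (15.0, 15.0)
  x^k = (0.0, 0.0), subgradient = b - a^T x = 19.0
  y^{k+1} = 0.0 + 0.05*19.0 = 0.95
Step 2: y^k = 0.95, reduced costs: (10.25, 9.3)
  x^k = (0.0, 0.0), subgradient = b - a^T x = 19.0
  y^{k+1} = 0.95 + 0.05*19.0 = 1.9
Dual objective at y_2 = 1.9: reduced costs (5.5, 3.6), box minimizer x = (0.0, 0.0)
g(y_2) = b*y + (c1 - a1*y)*x1 + (c2 - a2*y)*x2 = 19*1.9 + 5.5*0.0 + 3.6*0.0 = 36.1 + 0.0 + 0.0 = 36.1


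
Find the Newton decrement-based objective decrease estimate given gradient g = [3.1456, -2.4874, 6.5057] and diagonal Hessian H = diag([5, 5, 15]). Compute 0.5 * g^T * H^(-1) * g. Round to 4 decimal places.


Step 1: H is diagonal, so H^(-1) * g = [0.6291, -0.4975, 0.4337].
Step 2: g^T H^(-1) g = sum_i g_i^2 / H_ii
  = (3.1456)^2/5 + (-2.4874)^2/5 + (6.5057)^2/15
  = 1.979 + 1.2374 + 2.8216 = 6.038
Step 3: Objective decrease = 0.5 * g^T H^(-1) g = 3.019


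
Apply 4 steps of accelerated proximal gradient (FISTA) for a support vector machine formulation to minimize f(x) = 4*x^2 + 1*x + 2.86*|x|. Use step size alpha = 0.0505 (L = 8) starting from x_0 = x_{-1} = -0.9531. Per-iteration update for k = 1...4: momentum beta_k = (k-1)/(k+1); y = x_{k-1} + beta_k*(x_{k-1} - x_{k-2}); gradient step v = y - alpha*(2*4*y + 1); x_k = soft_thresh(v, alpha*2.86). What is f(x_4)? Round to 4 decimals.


FISTA on f(x) = 4*x^2 + 1*x + 2.86*|x|
L = 8, alpha = 0.0505
Iteration 1: beta = 0.0, y = -0.9531 + 0.0*(-0.9531 + 0.9531) = -0.9531
  grad(y) = -6.6248, v = y - alpha*grad = -0.6185
  prox(v) = soft_thresh(-0.6185, 0.1444) = -0.4741
Iteration 2: beta = 0.3333, y = -0.4741 + 0.3333*(-0.4741 + 0.9531) = -0.3145
  grad(y) = -1.5157, v = y - alpha*grad = -0.2379
  prox(v) = soft_thresh(-0.2379, 0.1444) = -0.0935
Iteration 3: beta = 0.5, y = -0.0935 + 0.5*(-0.0935 + 0.4741) = 0.0968
  grad(y) = 1.7746, v = y - alpha*grad = 0.0072
  prox(v) = soft_thresh(0.0072, 0.1444) = 0.0
Iteration 4: beta = 0.6, y = 0.0 + 0.6*(0.0 + 0.0935) = 0.0561
  grad(y) = 1.4487, v = y - alpha*grad = -0.0171
  prox(v) = soft_thresh(-0.0171, 0.1444) = 0.0
f(x_4) = 4*0.0^2 + 1*0.0 + 2.86*|0.0| = 0.0


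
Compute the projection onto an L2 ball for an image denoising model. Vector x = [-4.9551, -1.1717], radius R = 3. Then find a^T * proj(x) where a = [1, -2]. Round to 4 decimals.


Step 1: Compute ||x|| (intermediates to 6 decimals).
||x|| = sqrt((-4.9551)^2 + (-1.1717)^2) = 5.091748
Step 2: Project.
Since ||x|| > R, scale = R/||x|| = 3/5.091748 = 0.589189, proj(x) = scale * x
proj(x) = [-2.91949, -0.690353]
Step 3: Dot product.
a^T * proj(x) = 1*(-2.91949) - 2*(-0.690353) = -1.5388


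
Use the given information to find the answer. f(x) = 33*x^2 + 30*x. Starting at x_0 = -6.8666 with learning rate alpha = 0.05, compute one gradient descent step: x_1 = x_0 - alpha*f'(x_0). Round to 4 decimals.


We compute the gradient at x_0 and apply the update.
f'(x) = 66*x + 30
f'(-6.8666) = 66*-6.8666 + 30 = -423.1956
x_1 = -6.8666 - 0.05*-423.1956 = 14.2932


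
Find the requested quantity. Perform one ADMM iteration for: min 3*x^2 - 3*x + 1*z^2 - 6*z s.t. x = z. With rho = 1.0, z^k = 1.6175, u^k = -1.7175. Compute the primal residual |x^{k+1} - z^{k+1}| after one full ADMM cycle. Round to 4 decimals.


ADMM iteration with rho = 1.0, z^k = 1.6175, u^k = -1.7175
Step 1: x-update.
Minimize 3*x^2 - 3*x + (1.0/2)*(x - 1.6175 - 1.7175)^2
FOC: (2*3 + 1.0)*x = 3 + 1.0*(1.6175 + 1.7175)
x^{k+1} = 0.905
Step 2: z-update.
Minimize 1*z^2 - 6*z + (1.0/2)*(0.905 - z - 1.7175)^2
FOC: (2*1 + 1.0)*z = 6 + 1.0*(0.905 - 1.7175)
z^{k+1} = 1.7292
Step 3: u-update.
u^{k+1} = -1.7175 + 0.905 - 1.7292 = -2.5417
Step 4: Primal residual = |0.905 - 1.7292| = 0.8242


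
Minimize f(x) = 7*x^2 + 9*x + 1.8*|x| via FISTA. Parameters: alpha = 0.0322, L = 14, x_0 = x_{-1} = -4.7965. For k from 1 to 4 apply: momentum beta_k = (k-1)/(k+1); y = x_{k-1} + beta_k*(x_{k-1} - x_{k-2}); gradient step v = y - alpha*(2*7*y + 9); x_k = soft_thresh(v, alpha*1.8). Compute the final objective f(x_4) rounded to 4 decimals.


FISTA on f(x) = 7*x^2 + 9*x + 1.8*|x|
L = 14, alpha = 0.0322
Iteration 1: beta = 0.0, y = -4.7965 + 0.0*(-4.7965 + 4.7965) = -4.7965
  grad(y) = -58.151, v = y - alpha*grad = -2.924
  prox(v) = soft_thresh(-2.924, 0.058) = -2.8661
Iteration 2: beta = 0.3333, y = -2.8661 + 0.3333*(-2.8661 + 4.7965) = -2.2226
  grad(y) = -22.1165, v = y - alpha*grad = -1.5105
  prox(v) = soft_thresh(-1.5105, 0.058) = -1.4525
Iteration 3: beta = 0.5, y = -1.4525 + 0.5*(-1.4525 + 2.8661) = -0.7457
  grad(y) = -1.4398, v = y - alpha*grad = -0.6993
  prox(v) = soft_thresh(-0.6993, 0.058) = -0.6414
Iteration 4: beta = 0.6, y = -0.6414 + 0.6*(-0.6414 + 1.4525) = -0.1547
  grad(y) = 6.834, v = y - alpha*grad = -0.3748
  prox(v) = soft_thresh(-0.3748, 0.058) = -0.3168
f(x_4) = 7*(-0.3168)^2 + 9*(-0.3168) + 1.8*|-0.3168| = -1.5784


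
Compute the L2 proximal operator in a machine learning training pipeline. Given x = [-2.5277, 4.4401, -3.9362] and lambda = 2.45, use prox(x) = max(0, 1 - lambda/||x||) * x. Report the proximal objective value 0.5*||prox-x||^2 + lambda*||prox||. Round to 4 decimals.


Step 1: Compute ||x||.
||x|| = 6.4496
Step 2: Compute scaling factor.
scale = max(0, 1 - 2.45/6.4496) = 0.6201
Step 3: prox(x) = [-1.5675, 2.7534, -2.441]
||prox(x)|| = 3.9996
Step 4: Proximal objective.
0.5*||prox-x||^2 = 3.0013
lambda*||prox|| = 9.799
Total = 12.8003


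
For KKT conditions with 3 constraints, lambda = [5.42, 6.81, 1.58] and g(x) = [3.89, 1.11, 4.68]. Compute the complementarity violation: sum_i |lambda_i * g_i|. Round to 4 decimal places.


KKT complementary slackness check:
lambda_1 * g_1 = 5.42 * 3.89 = 21.0838
lambda_2 * g_2 = 6.81 * 1.11 = 7.5591
lambda_3 * g_3 = 1.58 * 4.68 = 7.3944
Total violation = 21.0838 + 7.5591 + 7.3944 = 36.0373


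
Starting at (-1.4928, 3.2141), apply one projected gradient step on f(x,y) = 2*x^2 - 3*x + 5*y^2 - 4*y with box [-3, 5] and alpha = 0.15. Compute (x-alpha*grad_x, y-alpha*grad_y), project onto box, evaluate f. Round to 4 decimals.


Step 1: Compute gradient at (-1.4928, 3.2141).
grad_x = 2*2*-1.4928 - 3 = -8.9712
grad_y = 2*5*3.2141 - 4 = 28.141
Step 2: Gradient step.
x_raw = -1.4928 - 0.15*-8.9712 = -0.1471
y_raw = 3.2141 - 0.15*28.141 = -1.0071
Step 3: Project onto [-3, 5].
x_proj = clip(-0.1471) = -0.1471
y_proj = clip(-1.0071) = -1.0071
Step 4: Evaluate f.
f(-0.1471, -1.0071) = 9.5836


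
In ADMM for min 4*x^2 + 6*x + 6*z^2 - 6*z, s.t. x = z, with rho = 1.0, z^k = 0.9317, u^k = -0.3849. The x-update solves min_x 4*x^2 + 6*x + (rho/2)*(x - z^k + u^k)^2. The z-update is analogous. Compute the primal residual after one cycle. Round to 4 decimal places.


ADMM iteration with rho = 1.0, z^k = 0.9317, u^k = -0.3849
Step 1: x-update.
Minimize 4*x^2 + 6*x + (1.0/2)*(x - 0.9317 - 0.3849)^2
FOC: (2*4 + 1.0)*x = -6 + 1.0*(0.9317 + 0.3849)
x^{k+1} = -0.5204
Step 2: z-update.
Minimize 6*z^2 - 6*z + (1.0/2)*(-0.5204 - z - 0.3849)^2
FOC: (2*6 + 1.0)*z = 6 + 1.0*(-0.5204 - 0.3849)
z^{k+1} = 0.3919
Step 3: u-update.
u^{k+1} = -0.3849 - 0.5204 - 0.3919 = -1.2972
Step 4: Primal residual = |-0.5204 - 0.3919| = 0.9123


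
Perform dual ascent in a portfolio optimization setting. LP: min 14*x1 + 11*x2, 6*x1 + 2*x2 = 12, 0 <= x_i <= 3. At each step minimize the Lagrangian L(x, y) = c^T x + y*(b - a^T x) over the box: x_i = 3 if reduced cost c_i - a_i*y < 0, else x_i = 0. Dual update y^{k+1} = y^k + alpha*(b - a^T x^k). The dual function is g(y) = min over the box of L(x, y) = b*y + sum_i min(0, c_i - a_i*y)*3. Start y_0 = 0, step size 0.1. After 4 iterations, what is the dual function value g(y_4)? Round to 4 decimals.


Dual ascent for LP: min 14*x1 + 11*x2, 6*x1 + 2*x2 = 12, 0 <= x_i <= 3
Step 1: y^k = 0.0, reduced costs: (14.0, 11.0)
  x^k = (0.0, 0.0), subgradient = b - a^T x = 12.0
  y^{k+1} = 0.0 + 0.1*12.0 = 1.2
Step 2: y^k = 1.2, reduced costs: (6.8, 8.6)
  x^k = (0.0, 0.0), subgradient = b - a^T x = 12.0
  y^{k+1} = 1.2 + 0.1*12.0 = 2.4
Step 3: y^k = 2.4, reduced costs: (-0.4, 6.2)
  x^k = (3.0, 0.0), subgradient = b - a^T x = -6.0
  y^{k+1} = 2.4 + 0.1*-6.0 = 1.8
Step 4: y^k = 1.8, reduced costs: (3.2, 7.4)
  x^k = (0.0, 0.0), subgradient = b - a^T x = 12.0
  y^{k+1} = 1.8 + 0.1*12.0 = 3.0
Dual objective at y_4 = 3.0: reduced costs (-4.0, 5.0), box minimizer x = (3.0, 0.0)
g(y_4) = b*y + (c1 - a1*y)*x1 + (c2 - a2*y)*x2 = 12*3.0 + (-4.0)*3.0 + 5.0*0.0 = 36.0 - 12.0 + 0.0 = 24.0
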